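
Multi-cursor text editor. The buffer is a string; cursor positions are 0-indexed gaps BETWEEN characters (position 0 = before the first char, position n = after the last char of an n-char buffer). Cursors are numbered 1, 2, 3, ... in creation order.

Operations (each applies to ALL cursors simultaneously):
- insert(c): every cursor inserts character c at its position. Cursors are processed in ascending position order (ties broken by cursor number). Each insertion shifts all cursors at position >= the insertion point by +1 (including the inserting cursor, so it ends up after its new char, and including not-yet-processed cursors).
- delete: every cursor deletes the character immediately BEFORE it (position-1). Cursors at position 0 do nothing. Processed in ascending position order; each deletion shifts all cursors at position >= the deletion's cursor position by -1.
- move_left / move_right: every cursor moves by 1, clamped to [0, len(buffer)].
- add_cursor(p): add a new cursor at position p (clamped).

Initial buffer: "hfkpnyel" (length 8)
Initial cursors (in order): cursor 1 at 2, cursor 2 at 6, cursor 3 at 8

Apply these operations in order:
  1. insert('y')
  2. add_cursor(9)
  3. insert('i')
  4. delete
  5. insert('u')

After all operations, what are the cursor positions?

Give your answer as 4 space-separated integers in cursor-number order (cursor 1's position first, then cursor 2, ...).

After op 1 (insert('y')): buffer="hfykpnyyely" (len 11), cursors c1@3 c2@8 c3@11, authorship ..1....2..3
After op 2 (add_cursor(9)): buffer="hfykpnyyely" (len 11), cursors c1@3 c2@8 c4@9 c3@11, authorship ..1....2..3
After op 3 (insert('i')): buffer="hfyikpnyyieilyi" (len 15), cursors c1@4 c2@10 c4@12 c3@15, authorship ..11....22.4.33
After op 4 (delete): buffer="hfykpnyyely" (len 11), cursors c1@3 c2@8 c4@9 c3@11, authorship ..1....2..3
After op 5 (insert('u')): buffer="hfyukpnyyueulyu" (len 15), cursors c1@4 c2@10 c4@12 c3@15, authorship ..11....22.4.33

Answer: 4 10 15 12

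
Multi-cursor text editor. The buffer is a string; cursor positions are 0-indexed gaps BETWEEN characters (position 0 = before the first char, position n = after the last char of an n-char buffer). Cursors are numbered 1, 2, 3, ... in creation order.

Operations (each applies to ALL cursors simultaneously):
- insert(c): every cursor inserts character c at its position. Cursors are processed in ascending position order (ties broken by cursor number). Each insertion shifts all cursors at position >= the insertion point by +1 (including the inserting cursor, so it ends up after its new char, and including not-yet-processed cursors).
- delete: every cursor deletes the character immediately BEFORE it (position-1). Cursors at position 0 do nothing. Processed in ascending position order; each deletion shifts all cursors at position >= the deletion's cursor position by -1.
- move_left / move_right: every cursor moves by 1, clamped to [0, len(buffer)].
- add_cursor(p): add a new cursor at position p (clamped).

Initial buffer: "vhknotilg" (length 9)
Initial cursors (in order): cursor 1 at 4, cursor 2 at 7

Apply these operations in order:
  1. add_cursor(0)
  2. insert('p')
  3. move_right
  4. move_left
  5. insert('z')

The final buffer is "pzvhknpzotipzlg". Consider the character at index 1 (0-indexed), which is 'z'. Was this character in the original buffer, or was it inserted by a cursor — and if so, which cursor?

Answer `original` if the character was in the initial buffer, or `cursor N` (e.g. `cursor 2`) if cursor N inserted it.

Answer: cursor 3

Derivation:
After op 1 (add_cursor(0)): buffer="vhknotilg" (len 9), cursors c3@0 c1@4 c2@7, authorship .........
After op 2 (insert('p')): buffer="pvhknpotiplg" (len 12), cursors c3@1 c1@6 c2@10, authorship 3....1...2..
After op 3 (move_right): buffer="pvhknpotiplg" (len 12), cursors c3@2 c1@7 c2@11, authorship 3....1...2..
After op 4 (move_left): buffer="pvhknpotiplg" (len 12), cursors c3@1 c1@6 c2@10, authorship 3....1...2..
After op 5 (insert('z')): buffer="pzvhknpzotipzlg" (len 15), cursors c3@2 c1@8 c2@13, authorship 33....11...22..
Authorship (.=original, N=cursor N): 3 3 . . . . 1 1 . . . 2 2 . .
Index 1: author = 3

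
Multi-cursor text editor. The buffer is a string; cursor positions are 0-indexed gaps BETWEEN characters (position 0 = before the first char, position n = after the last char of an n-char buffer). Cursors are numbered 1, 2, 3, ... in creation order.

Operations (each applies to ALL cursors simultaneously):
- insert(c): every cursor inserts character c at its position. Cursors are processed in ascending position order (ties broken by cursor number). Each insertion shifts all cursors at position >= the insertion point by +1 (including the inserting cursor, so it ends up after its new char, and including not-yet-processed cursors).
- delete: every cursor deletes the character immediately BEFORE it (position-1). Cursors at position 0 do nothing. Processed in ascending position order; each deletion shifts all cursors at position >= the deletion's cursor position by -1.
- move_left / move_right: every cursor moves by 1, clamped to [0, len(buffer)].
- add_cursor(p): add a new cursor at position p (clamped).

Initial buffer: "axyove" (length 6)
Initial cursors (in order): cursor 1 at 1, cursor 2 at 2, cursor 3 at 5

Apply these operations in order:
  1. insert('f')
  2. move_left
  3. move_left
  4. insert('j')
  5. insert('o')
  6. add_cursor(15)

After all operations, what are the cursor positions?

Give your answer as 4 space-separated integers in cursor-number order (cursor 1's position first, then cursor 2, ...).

After op 1 (insert('f')): buffer="afxfyovfe" (len 9), cursors c1@2 c2@4 c3@8, authorship .1.2...3.
After op 2 (move_left): buffer="afxfyovfe" (len 9), cursors c1@1 c2@3 c3@7, authorship .1.2...3.
After op 3 (move_left): buffer="afxfyovfe" (len 9), cursors c1@0 c2@2 c3@6, authorship .1.2...3.
After op 4 (insert('j')): buffer="jafjxfyojvfe" (len 12), cursors c1@1 c2@4 c3@9, authorship 1.12.2..3.3.
After op 5 (insert('o')): buffer="joafjoxfyojovfe" (len 15), cursors c1@2 c2@6 c3@12, authorship 11.122.2..33.3.
After op 6 (add_cursor(15)): buffer="joafjoxfyojovfe" (len 15), cursors c1@2 c2@6 c3@12 c4@15, authorship 11.122.2..33.3.

Answer: 2 6 12 15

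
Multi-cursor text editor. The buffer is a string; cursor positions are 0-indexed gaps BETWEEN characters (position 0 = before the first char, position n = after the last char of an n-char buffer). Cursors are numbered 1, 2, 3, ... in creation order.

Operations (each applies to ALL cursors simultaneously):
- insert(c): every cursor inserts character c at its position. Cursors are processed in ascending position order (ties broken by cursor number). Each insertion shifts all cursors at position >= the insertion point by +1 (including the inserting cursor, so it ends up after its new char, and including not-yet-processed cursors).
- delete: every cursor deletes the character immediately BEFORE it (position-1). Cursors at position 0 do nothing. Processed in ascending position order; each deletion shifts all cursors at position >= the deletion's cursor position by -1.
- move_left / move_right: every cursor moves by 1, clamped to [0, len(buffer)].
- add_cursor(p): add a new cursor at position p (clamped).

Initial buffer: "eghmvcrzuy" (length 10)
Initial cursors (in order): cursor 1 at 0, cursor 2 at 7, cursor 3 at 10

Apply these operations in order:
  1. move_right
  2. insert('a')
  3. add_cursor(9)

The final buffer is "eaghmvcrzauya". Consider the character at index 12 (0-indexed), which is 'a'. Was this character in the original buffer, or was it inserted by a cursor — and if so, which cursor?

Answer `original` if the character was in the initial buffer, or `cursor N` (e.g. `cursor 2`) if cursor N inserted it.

After op 1 (move_right): buffer="eghmvcrzuy" (len 10), cursors c1@1 c2@8 c3@10, authorship ..........
After op 2 (insert('a')): buffer="eaghmvcrzauya" (len 13), cursors c1@2 c2@10 c3@13, authorship .1.......2..3
After op 3 (add_cursor(9)): buffer="eaghmvcrzauya" (len 13), cursors c1@2 c4@9 c2@10 c3@13, authorship .1.......2..3
Authorship (.=original, N=cursor N): . 1 . . . . . . . 2 . . 3
Index 12: author = 3

Answer: cursor 3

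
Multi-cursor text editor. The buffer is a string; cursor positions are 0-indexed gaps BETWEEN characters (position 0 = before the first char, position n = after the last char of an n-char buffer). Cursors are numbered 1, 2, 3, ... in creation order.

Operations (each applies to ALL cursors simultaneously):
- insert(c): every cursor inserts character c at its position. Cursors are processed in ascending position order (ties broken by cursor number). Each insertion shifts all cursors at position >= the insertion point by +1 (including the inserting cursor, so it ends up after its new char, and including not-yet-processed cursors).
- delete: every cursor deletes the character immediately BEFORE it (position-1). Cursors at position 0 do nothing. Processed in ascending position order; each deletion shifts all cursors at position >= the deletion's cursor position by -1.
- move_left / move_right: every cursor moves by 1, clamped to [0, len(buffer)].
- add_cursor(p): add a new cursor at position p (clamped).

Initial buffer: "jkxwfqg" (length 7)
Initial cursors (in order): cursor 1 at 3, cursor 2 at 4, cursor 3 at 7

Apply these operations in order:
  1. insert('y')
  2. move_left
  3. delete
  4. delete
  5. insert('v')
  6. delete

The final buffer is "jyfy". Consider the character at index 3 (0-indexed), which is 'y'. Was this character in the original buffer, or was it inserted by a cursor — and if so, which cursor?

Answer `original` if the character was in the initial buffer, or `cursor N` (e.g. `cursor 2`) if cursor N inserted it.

After op 1 (insert('y')): buffer="jkxywyfqgy" (len 10), cursors c1@4 c2@6 c3@10, authorship ...1.2...3
After op 2 (move_left): buffer="jkxywyfqgy" (len 10), cursors c1@3 c2@5 c3@9, authorship ...1.2...3
After op 3 (delete): buffer="jkyyfqy" (len 7), cursors c1@2 c2@3 c3@6, authorship ..12..3
After op 4 (delete): buffer="jyfy" (len 4), cursors c1@1 c2@1 c3@3, authorship .2.3
After op 5 (insert('v')): buffer="jvvyfvy" (len 7), cursors c1@3 c2@3 c3@6, authorship .122.33
After op 6 (delete): buffer="jyfy" (len 4), cursors c1@1 c2@1 c3@3, authorship .2.3
Authorship (.=original, N=cursor N): . 2 . 3
Index 3: author = 3

Answer: cursor 3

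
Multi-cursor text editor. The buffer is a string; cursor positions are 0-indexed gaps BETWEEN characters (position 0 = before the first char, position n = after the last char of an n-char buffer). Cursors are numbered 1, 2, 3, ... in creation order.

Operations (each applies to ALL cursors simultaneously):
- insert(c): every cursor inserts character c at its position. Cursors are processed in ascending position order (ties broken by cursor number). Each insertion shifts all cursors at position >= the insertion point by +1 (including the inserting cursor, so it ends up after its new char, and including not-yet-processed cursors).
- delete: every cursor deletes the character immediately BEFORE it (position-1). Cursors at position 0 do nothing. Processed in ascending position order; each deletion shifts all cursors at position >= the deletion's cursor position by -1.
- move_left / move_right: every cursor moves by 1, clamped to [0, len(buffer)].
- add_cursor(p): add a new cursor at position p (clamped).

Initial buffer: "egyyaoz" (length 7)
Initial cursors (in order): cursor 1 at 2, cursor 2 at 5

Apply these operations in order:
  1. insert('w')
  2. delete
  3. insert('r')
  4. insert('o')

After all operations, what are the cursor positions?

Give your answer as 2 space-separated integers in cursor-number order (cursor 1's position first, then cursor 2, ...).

After op 1 (insert('w')): buffer="egwyyawoz" (len 9), cursors c1@3 c2@7, authorship ..1...2..
After op 2 (delete): buffer="egyyaoz" (len 7), cursors c1@2 c2@5, authorship .......
After op 3 (insert('r')): buffer="egryyaroz" (len 9), cursors c1@3 c2@7, authorship ..1...2..
After op 4 (insert('o')): buffer="egroyyarooz" (len 11), cursors c1@4 c2@9, authorship ..11...22..

Answer: 4 9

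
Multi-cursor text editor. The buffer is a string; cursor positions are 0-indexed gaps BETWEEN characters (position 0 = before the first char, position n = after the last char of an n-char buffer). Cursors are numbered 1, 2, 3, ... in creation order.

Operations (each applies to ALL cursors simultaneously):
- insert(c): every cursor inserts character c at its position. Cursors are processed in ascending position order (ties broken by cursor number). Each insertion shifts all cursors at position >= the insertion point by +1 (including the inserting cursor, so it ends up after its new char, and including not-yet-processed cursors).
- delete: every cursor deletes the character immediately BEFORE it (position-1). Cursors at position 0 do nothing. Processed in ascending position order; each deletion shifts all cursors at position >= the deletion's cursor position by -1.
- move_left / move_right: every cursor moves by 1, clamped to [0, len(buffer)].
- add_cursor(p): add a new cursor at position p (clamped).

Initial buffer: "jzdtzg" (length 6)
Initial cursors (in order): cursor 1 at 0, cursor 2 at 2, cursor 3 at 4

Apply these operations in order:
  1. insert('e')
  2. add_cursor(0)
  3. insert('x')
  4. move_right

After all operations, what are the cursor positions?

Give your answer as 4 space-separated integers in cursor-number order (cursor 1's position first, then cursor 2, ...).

Answer: 4 8 12 2

Derivation:
After op 1 (insert('e')): buffer="ejzedtezg" (len 9), cursors c1@1 c2@4 c3@7, authorship 1..2..3..
After op 2 (add_cursor(0)): buffer="ejzedtezg" (len 9), cursors c4@0 c1@1 c2@4 c3@7, authorship 1..2..3..
After op 3 (insert('x')): buffer="xexjzexdtexzg" (len 13), cursors c4@1 c1@3 c2@7 c3@11, authorship 411..22..33..
After op 4 (move_right): buffer="xexjzexdtexzg" (len 13), cursors c4@2 c1@4 c2@8 c3@12, authorship 411..22..33..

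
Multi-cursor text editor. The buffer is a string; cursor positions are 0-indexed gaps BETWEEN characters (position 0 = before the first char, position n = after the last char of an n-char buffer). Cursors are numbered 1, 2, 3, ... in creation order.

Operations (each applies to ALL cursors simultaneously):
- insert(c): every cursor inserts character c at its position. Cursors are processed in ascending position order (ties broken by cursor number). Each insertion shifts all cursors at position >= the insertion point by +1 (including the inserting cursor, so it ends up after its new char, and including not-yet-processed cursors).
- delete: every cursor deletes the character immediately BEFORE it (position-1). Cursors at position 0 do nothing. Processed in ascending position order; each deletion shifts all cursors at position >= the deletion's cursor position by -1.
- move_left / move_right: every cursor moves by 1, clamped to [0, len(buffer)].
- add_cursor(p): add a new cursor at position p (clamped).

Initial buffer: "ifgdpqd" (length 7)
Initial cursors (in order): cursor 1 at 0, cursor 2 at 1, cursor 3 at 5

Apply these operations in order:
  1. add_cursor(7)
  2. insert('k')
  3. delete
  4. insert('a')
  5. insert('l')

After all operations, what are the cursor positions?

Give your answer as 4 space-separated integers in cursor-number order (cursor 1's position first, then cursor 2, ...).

Answer: 2 5 11 15

Derivation:
After op 1 (add_cursor(7)): buffer="ifgdpqd" (len 7), cursors c1@0 c2@1 c3@5 c4@7, authorship .......
After op 2 (insert('k')): buffer="kikfgdpkqdk" (len 11), cursors c1@1 c2@3 c3@8 c4@11, authorship 1.2....3..4
After op 3 (delete): buffer="ifgdpqd" (len 7), cursors c1@0 c2@1 c3@5 c4@7, authorship .......
After op 4 (insert('a')): buffer="aiafgdpaqda" (len 11), cursors c1@1 c2@3 c3@8 c4@11, authorship 1.2....3..4
After op 5 (insert('l')): buffer="alialfgdpalqdal" (len 15), cursors c1@2 c2@5 c3@11 c4@15, authorship 11.22....33..44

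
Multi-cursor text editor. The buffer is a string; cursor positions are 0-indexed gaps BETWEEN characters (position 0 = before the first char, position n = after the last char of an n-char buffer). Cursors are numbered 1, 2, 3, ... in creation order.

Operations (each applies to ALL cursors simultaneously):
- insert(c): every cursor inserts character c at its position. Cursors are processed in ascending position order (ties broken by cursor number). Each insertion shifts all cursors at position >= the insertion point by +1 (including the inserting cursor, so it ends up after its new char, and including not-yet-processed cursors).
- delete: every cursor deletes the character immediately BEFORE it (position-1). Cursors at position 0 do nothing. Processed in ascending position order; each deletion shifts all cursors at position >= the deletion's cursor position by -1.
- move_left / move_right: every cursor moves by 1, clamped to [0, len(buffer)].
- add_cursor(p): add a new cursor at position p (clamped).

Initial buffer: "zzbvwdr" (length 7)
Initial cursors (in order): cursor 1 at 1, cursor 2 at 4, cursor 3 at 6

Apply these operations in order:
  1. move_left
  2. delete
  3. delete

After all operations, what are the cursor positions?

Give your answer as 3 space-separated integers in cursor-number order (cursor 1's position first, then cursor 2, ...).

After op 1 (move_left): buffer="zzbvwdr" (len 7), cursors c1@0 c2@3 c3@5, authorship .......
After op 2 (delete): buffer="zzvdr" (len 5), cursors c1@0 c2@2 c3@3, authorship .....
After op 3 (delete): buffer="zdr" (len 3), cursors c1@0 c2@1 c3@1, authorship ...

Answer: 0 1 1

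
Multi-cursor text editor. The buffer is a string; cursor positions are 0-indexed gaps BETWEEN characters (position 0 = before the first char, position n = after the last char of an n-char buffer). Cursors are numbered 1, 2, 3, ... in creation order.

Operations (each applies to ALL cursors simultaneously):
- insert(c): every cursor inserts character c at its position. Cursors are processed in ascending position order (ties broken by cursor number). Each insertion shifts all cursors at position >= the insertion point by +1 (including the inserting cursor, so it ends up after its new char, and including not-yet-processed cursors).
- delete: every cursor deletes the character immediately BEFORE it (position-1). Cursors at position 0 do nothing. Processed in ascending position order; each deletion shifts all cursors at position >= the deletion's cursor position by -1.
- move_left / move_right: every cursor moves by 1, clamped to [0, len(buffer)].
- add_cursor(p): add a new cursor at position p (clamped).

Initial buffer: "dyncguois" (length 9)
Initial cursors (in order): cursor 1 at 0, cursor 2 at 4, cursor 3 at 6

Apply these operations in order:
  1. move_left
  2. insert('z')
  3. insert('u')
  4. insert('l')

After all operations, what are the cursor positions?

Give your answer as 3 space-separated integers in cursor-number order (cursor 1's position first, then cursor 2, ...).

Answer: 3 9 14

Derivation:
After op 1 (move_left): buffer="dyncguois" (len 9), cursors c1@0 c2@3 c3@5, authorship .........
After op 2 (insert('z')): buffer="zdynzcgzuois" (len 12), cursors c1@1 c2@5 c3@8, authorship 1...2..3....
After op 3 (insert('u')): buffer="zudynzucgzuuois" (len 15), cursors c1@2 c2@7 c3@11, authorship 11...22..33....
After op 4 (insert('l')): buffer="zuldynzulcgzuluois" (len 18), cursors c1@3 c2@9 c3@14, authorship 111...222..333....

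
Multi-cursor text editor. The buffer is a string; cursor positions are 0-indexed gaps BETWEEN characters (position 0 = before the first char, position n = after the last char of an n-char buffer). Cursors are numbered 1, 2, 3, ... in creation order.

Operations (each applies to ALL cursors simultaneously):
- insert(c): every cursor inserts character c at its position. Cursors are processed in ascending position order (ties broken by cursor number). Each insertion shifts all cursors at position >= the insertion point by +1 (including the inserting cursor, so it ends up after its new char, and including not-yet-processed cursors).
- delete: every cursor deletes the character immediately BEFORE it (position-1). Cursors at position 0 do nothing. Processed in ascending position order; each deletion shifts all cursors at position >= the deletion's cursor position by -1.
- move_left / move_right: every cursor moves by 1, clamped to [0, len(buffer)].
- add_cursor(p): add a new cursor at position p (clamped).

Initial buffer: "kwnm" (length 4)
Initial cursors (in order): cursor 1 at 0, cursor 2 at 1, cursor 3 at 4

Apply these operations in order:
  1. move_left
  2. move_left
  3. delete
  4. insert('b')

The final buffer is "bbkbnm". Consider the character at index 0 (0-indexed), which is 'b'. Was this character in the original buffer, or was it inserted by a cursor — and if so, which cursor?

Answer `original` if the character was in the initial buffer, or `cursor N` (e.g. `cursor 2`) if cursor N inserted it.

After op 1 (move_left): buffer="kwnm" (len 4), cursors c1@0 c2@0 c3@3, authorship ....
After op 2 (move_left): buffer="kwnm" (len 4), cursors c1@0 c2@0 c3@2, authorship ....
After op 3 (delete): buffer="knm" (len 3), cursors c1@0 c2@0 c3@1, authorship ...
After op 4 (insert('b')): buffer="bbkbnm" (len 6), cursors c1@2 c2@2 c3@4, authorship 12.3..
Authorship (.=original, N=cursor N): 1 2 . 3 . .
Index 0: author = 1

Answer: cursor 1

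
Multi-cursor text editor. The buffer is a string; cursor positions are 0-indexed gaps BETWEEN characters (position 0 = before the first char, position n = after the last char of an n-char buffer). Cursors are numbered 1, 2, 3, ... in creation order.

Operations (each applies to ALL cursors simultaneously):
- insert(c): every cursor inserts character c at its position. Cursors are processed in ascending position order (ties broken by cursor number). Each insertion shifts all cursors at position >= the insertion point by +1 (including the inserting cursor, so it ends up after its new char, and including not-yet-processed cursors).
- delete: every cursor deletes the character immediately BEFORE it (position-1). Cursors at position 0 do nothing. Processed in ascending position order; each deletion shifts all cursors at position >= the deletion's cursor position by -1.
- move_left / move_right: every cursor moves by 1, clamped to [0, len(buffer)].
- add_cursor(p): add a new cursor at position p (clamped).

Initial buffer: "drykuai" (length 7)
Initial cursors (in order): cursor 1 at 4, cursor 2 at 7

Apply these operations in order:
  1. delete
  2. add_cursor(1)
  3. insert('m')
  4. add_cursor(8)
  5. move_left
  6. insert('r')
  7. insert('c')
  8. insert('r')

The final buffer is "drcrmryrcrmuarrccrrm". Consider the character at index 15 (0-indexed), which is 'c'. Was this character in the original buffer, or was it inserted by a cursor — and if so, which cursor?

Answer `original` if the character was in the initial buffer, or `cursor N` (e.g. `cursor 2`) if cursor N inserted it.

Answer: cursor 2

Derivation:
After op 1 (delete): buffer="dryua" (len 5), cursors c1@3 c2@5, authorship .....
After op 2 (add_cursor(1)): buffer="dryua" (len 5), cursors c3@1 c1@3 c2@5, authorship .....
After op 3 (insert('m')): buffer="dmrymuam" (len 8), cursors c3@2 c1@5 c2@8, authorship .3..1..2
After op 4 (add_cursor(8)): buffer="dmrymuam" (len 8), cursors c3@2 c1@5 c2@8 c4@8, authorship .3..1..2
After op 5 (move_left): buffer="dmrymuam" (len 8), cursors c3@1 c1@4 c2@7 c4@7, authorship .3..1..2
After op 6 (insert('r')): buffer="drmryrmuarrm" (len 12), cursors c3@2 c1@6 c2@11 c4@11, authorship .33..11..242
After op 7 (insert('c')): buffer="drcmryrcmuarrccm" (len 16), cursors c3@3 c1@8 c2@15 c4@15, authorship .333..111..24242
After op 8 (insert('r')): buffer="drcrmryrcrmuarrccrrm" (len 20), cursors c3@4 c1@10 c2@19 c4@19, authorship .3333..1111..2424242
Authorship (.=original, N=cursor N): . 3 3 3 3 . . 1 1 1 1 . . 2 4 2 4 2 4 2
Index 15: author = 2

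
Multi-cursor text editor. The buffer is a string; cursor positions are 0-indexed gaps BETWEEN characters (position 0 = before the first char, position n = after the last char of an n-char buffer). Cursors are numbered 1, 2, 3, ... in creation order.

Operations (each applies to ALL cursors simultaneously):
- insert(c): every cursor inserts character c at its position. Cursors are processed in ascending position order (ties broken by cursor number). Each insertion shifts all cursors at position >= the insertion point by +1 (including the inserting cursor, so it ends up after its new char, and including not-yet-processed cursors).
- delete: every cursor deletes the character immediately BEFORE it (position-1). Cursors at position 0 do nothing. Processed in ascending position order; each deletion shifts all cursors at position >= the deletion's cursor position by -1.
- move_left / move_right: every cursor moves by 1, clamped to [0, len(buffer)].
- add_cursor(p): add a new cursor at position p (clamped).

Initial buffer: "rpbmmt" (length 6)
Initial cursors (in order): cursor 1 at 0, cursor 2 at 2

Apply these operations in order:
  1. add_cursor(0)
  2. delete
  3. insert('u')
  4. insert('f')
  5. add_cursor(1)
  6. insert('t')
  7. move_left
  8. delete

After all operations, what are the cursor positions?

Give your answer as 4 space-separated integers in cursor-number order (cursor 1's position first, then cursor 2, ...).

After op 1 (add_cursor(0)): buffer="rpbmmt" (len 6), cursors c1@0 c3@0 c2@2, authorship ......
After op 2 (delete): buffer="rbmmt" (len 5), cursors c1@0 c3@0 c2@1, authorship .....
After op 3 (insert('u')): buffer="uurubmmt" (len 8), cursors c1@2 c3@2 c2@4, authorship 13.2....
After op 4 (insert('f')): buffer="uuffrufbmmt" (len 11), cursors c1@4 c3@4 c2@7, authorship 1313.22....
After op 5 (add_cursor(1)): buffer="uuffrufbmmt" (len 11), cursors c4@1 c1@4 c3@4 c2@7, authorship 1313.22....
After op 6 (insert('t')): buffer="utuffttruftbmmt" (len 15), cursors c4@2 c1@7 c3@7 c2@11, authorship 1431313.222....
After op 7 (move_left): buffer="utuffttruftbmmt" (len 15), cursors c4@1 c1@6 c3@6 c2@10, authorship 1431313.222....
After op 8 (delete): buffer="tuftrutbmmt" (len 11), cursors c4@0 c1@3 c3@3 c2@6, authorship 4313.22....

Answer: 3 6 3 0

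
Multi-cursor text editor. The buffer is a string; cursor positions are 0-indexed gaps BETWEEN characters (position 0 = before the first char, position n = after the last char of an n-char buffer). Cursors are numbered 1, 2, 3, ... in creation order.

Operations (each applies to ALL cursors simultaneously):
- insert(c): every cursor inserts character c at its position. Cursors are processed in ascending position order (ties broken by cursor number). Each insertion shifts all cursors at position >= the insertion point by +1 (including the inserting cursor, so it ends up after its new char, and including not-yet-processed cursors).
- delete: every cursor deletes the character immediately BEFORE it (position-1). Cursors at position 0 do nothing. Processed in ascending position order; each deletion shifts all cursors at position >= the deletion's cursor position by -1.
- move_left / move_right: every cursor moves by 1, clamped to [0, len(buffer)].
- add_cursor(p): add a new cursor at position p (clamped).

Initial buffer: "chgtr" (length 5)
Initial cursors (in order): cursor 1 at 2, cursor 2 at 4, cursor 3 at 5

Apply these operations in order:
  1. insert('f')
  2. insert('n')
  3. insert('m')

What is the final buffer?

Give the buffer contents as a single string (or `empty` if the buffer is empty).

After op 1 (insert('f')): buffer="chfgtfrf" (len 8), cursors c1@3 c2@6 c3@8, authorship ..1..2.3
After op 2 (insert('n')): buffer="chfngtfnrfn" (len 11), cursors c1@4 c2@8 c3@11, authorship ..11..22.33
After op 3 (insert('m')): buffer="chfnmgtfnmrfnm" (len 14), cursors c1@5 c2@10 c3@14, authorship ..111..222.333

Answer: chfnmgtfnmrfnm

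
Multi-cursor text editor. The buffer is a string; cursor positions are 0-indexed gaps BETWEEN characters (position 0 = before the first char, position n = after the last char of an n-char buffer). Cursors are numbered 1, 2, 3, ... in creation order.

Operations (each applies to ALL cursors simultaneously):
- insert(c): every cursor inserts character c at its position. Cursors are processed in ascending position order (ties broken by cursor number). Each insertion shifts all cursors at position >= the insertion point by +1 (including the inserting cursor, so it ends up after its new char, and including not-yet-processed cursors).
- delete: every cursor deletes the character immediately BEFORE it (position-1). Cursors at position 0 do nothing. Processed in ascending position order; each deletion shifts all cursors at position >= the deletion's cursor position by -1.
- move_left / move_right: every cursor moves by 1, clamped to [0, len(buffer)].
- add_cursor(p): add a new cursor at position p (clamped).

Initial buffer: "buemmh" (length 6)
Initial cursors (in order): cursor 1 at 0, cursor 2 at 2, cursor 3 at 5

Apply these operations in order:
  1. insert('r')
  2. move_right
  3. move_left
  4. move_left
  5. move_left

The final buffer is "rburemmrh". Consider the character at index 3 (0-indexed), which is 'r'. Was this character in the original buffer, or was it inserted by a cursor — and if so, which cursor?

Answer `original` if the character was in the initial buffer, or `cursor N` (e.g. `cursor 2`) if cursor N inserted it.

Answer: cursor 2

Derivation:
After op 1 (insert('r')): buffer="rburemmrh" (len 9), cursors c1@1 c2@4 c3@8, authorship 1..2...3.
After op 2 (move_right): buffer="rburemmrh" (len 9), cursors c1@2 c2@5 c3@9, authorship 1..2...3.
After op 3 (move_left): buffer="rburemmrh" (len 9), cursors c1@1 c2@4 c3@8, authorship 1..2...3.
After op 4 (move_left): buffer="rburemmrh" (len 9), cursors c1@0 c2@3 c3@7, authorship 1..2...3.
After op 5 (move_left): buffer="rburemmrh" (len 9), cursors c1@0 c2@2 c3@6, authorship 1..2...3.
Authorship (.=original, N=cursor N): 1 . . 2 . . . 3 .
Index 3: author = 2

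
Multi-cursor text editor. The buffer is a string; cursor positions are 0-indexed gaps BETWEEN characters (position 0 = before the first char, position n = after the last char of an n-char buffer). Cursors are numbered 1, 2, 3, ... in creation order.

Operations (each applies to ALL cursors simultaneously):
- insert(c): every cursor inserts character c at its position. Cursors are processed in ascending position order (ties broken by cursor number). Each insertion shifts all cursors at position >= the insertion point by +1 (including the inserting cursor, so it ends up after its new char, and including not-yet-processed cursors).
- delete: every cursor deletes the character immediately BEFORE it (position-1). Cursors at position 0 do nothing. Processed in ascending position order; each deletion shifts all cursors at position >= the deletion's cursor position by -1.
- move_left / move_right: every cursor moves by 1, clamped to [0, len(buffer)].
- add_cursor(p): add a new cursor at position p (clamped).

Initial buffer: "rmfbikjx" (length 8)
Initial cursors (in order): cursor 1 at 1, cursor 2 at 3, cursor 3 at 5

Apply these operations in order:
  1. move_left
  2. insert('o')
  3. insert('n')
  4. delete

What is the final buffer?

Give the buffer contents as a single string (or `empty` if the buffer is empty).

Answer: ormofboikjx

Derivation:
After op 1 (move_left): buffer="rmfbikjx" (len 8), cursors c1@0 c2@2 c3@4, authorship ........
After op 2 (insert('o')): buffer="ormofboikjx" (len 11), cursors c1@1 c2@4 c3@7, authorship 1..2..3....
After op 3 (insert('n')): buffer="onrmonfbonikjx" (len 14), cursors c1@2 c2@6 c3@10, authorship 11..22..33....
After op 4 (delete): buffer="ormofboikjx" (len 11), cursors c1@1 c2@4 c3@7, authorship 1..2..3....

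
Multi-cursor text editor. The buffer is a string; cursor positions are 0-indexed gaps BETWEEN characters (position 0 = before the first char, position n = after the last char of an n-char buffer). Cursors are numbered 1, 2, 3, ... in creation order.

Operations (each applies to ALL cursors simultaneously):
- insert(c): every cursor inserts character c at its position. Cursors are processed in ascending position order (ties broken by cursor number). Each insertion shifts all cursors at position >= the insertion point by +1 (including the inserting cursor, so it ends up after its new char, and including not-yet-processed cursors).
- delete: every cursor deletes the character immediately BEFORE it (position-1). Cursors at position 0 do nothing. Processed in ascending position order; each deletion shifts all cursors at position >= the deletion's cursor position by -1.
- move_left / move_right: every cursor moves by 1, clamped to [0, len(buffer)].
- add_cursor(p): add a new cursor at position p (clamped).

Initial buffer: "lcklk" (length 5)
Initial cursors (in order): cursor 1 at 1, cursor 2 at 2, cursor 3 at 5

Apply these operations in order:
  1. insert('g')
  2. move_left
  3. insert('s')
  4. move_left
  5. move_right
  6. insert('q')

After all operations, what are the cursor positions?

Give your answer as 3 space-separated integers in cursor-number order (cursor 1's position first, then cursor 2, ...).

Answer: 3 7 13

Derivation:
After op 1 (insert('g')): buffer="lgcgklkg" (len 8), cursors c1@2 c2@4 c3@8, authorship .1.2...3
After op 2 (move_left): buffer="lgcgklkg" (len 8), cursors c1@1 c2@3 c3@7, authorship .1.2...3
After op 3 (insert('s')): buffer="lsgcsgklksg" (len 11), cursors c1@2 c2@5 c3@10, authorship .11.22...33
After op 4 (move_left): buffer="lsgcsgklksg" (len 11), cursors c1@1 c2@4 c3@9, authorship .11.22...33
After op 5 (move_right): buffer="lsgcsgklksg" (len 11), cursors c1@2 c2@5 c3@10, authorship .11.22...33
After op 6 (insert('q')): buffer="lsqgcsqgklksqg" (len 14), cursors c1@3 c2@7 c3@13, authorship .111.222...333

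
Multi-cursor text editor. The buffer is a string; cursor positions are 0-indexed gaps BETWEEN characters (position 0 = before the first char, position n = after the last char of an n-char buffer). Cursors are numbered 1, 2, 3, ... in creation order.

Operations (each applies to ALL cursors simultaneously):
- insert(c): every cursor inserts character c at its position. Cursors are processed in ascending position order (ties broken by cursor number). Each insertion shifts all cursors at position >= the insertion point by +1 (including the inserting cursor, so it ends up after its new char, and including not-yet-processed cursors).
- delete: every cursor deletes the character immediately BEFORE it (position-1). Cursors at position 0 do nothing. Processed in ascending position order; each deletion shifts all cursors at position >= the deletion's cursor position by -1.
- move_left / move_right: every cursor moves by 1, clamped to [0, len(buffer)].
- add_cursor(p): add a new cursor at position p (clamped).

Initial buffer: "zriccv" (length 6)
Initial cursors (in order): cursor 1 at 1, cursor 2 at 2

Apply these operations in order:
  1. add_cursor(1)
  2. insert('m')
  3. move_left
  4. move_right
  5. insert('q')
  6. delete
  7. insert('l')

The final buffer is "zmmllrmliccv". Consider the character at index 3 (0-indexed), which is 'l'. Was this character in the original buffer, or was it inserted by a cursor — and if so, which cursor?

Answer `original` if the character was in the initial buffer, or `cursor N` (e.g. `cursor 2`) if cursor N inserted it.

After op 1 (add_cursor(1)): buffer="zriccv" (len 6), cursors c1@1 c3@1 c2@2, authorship ......
After op 2 (insert('m')): buffer="zmmrmiccv" (len 9), cursors c1@3 c3@3 c2@5, authorship .13.2....
After op 3 (move_left): buffer="zmmrmiccv" (len 9), cursors c1@2 c3@2 c2@4, authorship .13.2....
After op 4 (move_right): buffer="zmmrmiccv" (len 9), cursors c1@3 c3@3 c2@5, authorship .13.2....
After op 5 (insert('q')): buffer="zmmqqrmqiccv" (len 12), cursors c1@5 c3@5 c2@8, authorship .1313.22....
After op 6 (delete): buffer="zmmrmiccv" (len 9), cursors c1@3 c3@3 c2@5, authorship .13.2....
After op 7 (insert('l')): buffer="zmmllrmliccv" (len 12), cursors c1@5 c3@5 c2@8, authorship .1313.22....
Authorship (.=original, N=cursor N): . 1 3 1 3 . 2 2 . . . .
Index 3: author = 1

Answer: cursor 1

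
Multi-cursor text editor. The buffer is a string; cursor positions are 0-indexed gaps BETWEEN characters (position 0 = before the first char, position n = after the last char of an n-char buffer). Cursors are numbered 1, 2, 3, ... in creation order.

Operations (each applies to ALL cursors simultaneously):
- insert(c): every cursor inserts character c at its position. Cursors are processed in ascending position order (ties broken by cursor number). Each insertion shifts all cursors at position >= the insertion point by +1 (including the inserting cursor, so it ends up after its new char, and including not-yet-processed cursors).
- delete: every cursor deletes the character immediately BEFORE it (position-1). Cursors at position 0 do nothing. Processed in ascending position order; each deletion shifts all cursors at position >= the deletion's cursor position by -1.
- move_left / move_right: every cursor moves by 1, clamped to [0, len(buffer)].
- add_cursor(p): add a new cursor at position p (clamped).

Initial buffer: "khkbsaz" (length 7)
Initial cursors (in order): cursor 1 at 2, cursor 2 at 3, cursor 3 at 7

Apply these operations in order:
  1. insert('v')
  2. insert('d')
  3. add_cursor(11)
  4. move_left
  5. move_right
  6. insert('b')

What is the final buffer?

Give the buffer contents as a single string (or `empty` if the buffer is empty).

After op 1 (insert('v')): buffer="khvkvbsazv" (len 10), cursors c1@3 c2@5 c3@10, authorship ..1.2....3
After op 2 (insert('d')): buffer="khvdkvdbsazvd" (len 13), cursors c1@4 c2@7 c3@13, authorship ..11.22....33
After op 3 (add_cursor(11)): buffer="khvdkvdbsazvd" (len 13), cursors c1@4 c2@7 c4@11 c3@13, authorship ..11.22....33
After op 4 (move_left): buffer="khvdkvdbsazvd" (len 13), cursors c1@3 c2@6 c4@10 c3@12, authorship ..11.22....33
After op 5 (move_right): buffer="khvdkvdbsazvd" (len 13), cursors c1@4 c2@7 c4@11 c3@13, authorship ..11.22....33
After op 6 (insert('b')): buffer="khvdbkvdbbsazbvdb" (len 17), cursors c1@5 c2@9 c4@14 c3@17, authorship ..111.222....4333

Answer: khvdbkvdbbsazbvdb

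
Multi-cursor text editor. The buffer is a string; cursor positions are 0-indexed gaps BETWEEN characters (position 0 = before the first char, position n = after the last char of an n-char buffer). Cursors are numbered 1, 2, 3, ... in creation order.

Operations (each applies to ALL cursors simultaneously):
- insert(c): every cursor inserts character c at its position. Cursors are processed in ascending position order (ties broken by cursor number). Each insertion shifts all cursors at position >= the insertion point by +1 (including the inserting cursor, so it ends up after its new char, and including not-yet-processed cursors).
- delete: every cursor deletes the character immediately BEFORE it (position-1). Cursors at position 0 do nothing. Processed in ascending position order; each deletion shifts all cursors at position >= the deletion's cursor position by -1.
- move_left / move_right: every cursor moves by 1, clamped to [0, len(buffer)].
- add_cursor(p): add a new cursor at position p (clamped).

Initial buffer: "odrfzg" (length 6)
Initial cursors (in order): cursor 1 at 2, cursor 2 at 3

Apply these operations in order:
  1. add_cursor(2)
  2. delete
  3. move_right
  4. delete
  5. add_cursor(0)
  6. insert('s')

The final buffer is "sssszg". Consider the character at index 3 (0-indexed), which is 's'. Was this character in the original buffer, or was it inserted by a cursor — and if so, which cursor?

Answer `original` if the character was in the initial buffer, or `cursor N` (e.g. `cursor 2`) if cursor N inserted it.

Answer: cursor 4

Derivation:
After op 1 (add_cursor(2)): buffer="odrfzg" (len 6), cursors c1@2 c3@2 c2@3, authorship ......
After op 2 (delete): buffer="fzg" (len 3), cursors c1@0 c2@0 c3@0, authorship ...
After op 3 (move_right): buffer="fzg" (len 3), cursors c1@1 c2@1 c3@1, authorship ...
After op 4 (delete): buffer="zg" (len 2), cursors c1@0 c2@0 c3@0, authorship ..
After op 5 (add_cursor(0)): buffer="zg" (len 2), cursors c1@0 c2@0 c3@0 c4@0, authorship ..
After op 6 (insert('s')): buffer="sssszg" (len 6), cursors c1@4 c2@4 c3@4 c4@4, authorship 1234..
Authorship (.=original, N=cursor N): 1 2 3 4 . .
Index 3: author = 4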